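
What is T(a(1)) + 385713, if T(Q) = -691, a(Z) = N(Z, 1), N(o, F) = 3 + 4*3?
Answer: 385022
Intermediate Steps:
N(o, F) = 15 (N(o, F) = 3 + 12 = 15)
a(Z) = 15
T(a(1)) + 385713 = -691 + 385713 = 385022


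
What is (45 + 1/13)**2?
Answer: 343396/169 ≈ 2031.9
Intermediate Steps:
(45 + 1/13)**2 = (586/13)**2 = 343396/169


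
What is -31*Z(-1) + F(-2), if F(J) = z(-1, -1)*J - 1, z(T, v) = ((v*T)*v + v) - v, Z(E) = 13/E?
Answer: 404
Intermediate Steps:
z(T, v) = T*v² (z(T, v) = ((T*v)*v + v) - v = (T*v² + v) - v = (v + T*v²) - v = T*v²)
F(J) = -1 - J (F(J) = (-1*(-1)²)*J - 1 = (-1*1)*J - 1 = -J - 1 = -1 - J)
-31*Z(-1) + F(-2) = -403/(-1) + (-1 - 1*(-2)) = -403*(-1) + (-1 + 2) = -31*(-13) + 1 = 403 + 1 = 404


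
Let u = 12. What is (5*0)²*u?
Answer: 0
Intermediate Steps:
(5*0)²*u = (5*0)²*12 = 0²*12 = 0*12 = 0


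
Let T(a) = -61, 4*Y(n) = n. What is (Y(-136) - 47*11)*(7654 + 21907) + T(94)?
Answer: -16288172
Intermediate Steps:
Y(n) = n/4
(Y(-136) - 47*11)*(7654 + 21907) + T(94) = ((1/4)*(-136) - 47*11)*(7654 + 21907) - 61 = (-34 - 517)*29561 - 61 = -551*29561 - 61 = -16288111 - 61 = -16288172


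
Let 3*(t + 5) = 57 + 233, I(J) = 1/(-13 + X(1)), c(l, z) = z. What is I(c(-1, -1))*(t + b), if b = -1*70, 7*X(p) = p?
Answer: -91/54 ≈ -1.6852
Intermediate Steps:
X(p) = p/7
I(J) = -7/90 (I(J) = 1/(-13 + (1/7)*1) = 1/(-13 + 1/7) = 1/(-90/7) = -7/90)
b = -70
t = 275/3 (t = -5 + (57 + 233)/3 = -5 + (1/3)*290 = -5 + 290/3 = 275/3 ≈ 91.667)
I(c(-1, -1))*(t + b) = -7*(275/3 - 70)/90 = -7/90*65/3 = -91/54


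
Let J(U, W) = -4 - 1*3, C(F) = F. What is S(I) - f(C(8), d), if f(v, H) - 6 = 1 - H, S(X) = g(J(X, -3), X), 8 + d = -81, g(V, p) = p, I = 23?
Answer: -73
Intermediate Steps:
J(U, W) = -7 (J(U, W) = -4 - 3 = -7)
d = -89 (d = -8 - 81 = -89)
S(X) = X
f(v, H) = 7 - H (f(v, H) = 6 + (1 - H) = 7 - H)
S(I) - f(C(8), d) = 23 - (7 - 1*(-89)) = 23 - (7 + 89) = 23 - 1*96 = 23 - 96 = -73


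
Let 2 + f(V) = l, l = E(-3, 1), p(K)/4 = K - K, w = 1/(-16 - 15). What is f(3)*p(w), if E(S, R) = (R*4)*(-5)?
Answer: 0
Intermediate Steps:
w = -1/31 (w = 1/(-31) = -1/31 ≈ -0.032258)
p(K) = 0 (p(K) = 4*(K - K) = 4*0 = 0)
E(S, R) = -20*R (E(S, R) = (4*R)*(-5) = -20*R)
l = -20 (l = -20*1 = -20)
f(V) = -22 (f(V) = -2 - 20 = -22)
f(3)*p(w) = -22*0 = 0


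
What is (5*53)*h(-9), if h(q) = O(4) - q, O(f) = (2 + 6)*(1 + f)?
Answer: 12985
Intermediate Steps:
O(f) = 8 + 8*f (O(f) = 8*(1 + f) = 8 + 8*f)
h(q) = 40 - q (h(q) = (8 + 8*4) - q = (8 + 32) - q = 40 - q)
(5*53)*h(-9) = (5*53)*(40 - 1*(-9)) = 265*(40 + 9) = 265*49 = 12985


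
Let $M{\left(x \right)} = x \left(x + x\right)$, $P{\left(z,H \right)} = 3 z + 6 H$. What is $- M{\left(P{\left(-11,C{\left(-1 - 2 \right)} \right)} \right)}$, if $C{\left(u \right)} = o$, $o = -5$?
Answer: $-7938$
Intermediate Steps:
$C{\left(u \right)} = -5$
$M{\left(x \right)} = 2 x^{2}$ ($M{\left(x \right)} = x 2 x = 2 x^{2}$)
$- M{\left(P{\left(-11,C{\left(-1 - 2 \right)} \right)} \right)} = - 2 \left(3 \left(-11\right) + 6 \left(-5\right)\right)^{2} = - 2 \left(-33 - 30\right)^{2} = - 2 \left(-63\right)^{2} = - 2 \cdot 3969 = \left(-1\right) 7938 = -7938$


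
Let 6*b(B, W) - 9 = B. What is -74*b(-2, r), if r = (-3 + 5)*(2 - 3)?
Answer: -259/3 ≈ -86.333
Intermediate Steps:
r = -2 (r = 2*(-1) = -2)
b(B, W) = 3/2 + B/6
-74*b(-2, r) = -74*(3/2 + (1/6)*(-2)) = -74*(3/2 - 1/3) = -74*7/6 = -259/3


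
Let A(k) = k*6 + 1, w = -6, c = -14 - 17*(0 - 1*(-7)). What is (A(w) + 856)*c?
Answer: -109193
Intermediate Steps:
c = -133 (c = -14 - 17*(0 + 7) = -14 - 17*7 = -14 - 119 = -133)
A(k) = 1 + 6*k (A(k) = 6*k + 1 = 1 + 6*k)
(A(w) + 856)*c = ((1 + 6*(-6)) + 856)*(-133) = ((1 - 36) + 856)*(-133) = (-35 + 856)*(-133) = 821*(-133) = -109193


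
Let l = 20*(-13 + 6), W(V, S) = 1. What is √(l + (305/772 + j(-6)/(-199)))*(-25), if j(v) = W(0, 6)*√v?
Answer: -25*√(-823723570575 - 29650204*I*√6)/76814 ≈ -0.013022 + 295.39*I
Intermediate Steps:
j(v) = √v (j(v) = 1*√v = √v)
l = -140 (l = 20*(-7) = -140)
√(l + (305/772 + j(-6)/(-199)))*(-25) = √(-140 + (305/772 + √(-6)/(-199)))*(-25) = √(-140 + (305*(1/772) + (I*√6)*(-1/199)))*(-25) = √(-140 + (305/772 - I*√6/199))*(-25) = √(-107775/772 - I*√6/199)*(-25) = -25*√(-107775/772 - I*√6/199)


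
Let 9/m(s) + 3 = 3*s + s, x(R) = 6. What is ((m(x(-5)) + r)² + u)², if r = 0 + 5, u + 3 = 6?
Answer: 2531281/2401 ≈ 1054.3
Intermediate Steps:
u = 3 (u = -3 + 6 = 3)
r = 5
m(s) = 9/(-3 + 4*s) (m(s) = 9/(-3 + (3*s + s)) = 9/(-3 + 4*s))
((m(x(-5)) + r)² + u)² = ((9/(-3 + 4*6) + 5)² + 3)² = ((9/(-3 + 24) + 5)² + 3)² = ((9/21 + 5)² + 3)² = ((9*(1/21) + 5)² + 3)² = ((3/7 + 5)² + 3)² = ((38/7)² + 3)² = (1444/49 + 3)² = (1591/49)² = 2531281/2401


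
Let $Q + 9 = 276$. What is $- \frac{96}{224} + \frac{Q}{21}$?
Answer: $\frac{86}{7} \approx 12.286$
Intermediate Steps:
$Q = 267$ ($Q = -9 + 276 = 267$)
$- \frac{96}{224} + \frac{Q}{21} = - \frac{96}{224} + \frac{267}{21} = \left(-96\right) \frac{1}{224} + 267 \cdot \frac{1}{21} = - \frac{3}{7} + \frac{89}{7} = \frac{86}{7}$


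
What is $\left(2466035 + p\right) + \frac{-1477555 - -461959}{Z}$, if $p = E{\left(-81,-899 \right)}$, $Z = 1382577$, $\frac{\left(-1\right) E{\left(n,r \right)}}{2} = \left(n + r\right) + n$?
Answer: $\frac{1137472028331}{460859} \approx 2.4682 \cdot 10^{6}$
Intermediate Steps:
$E{\left(n,r \right)} = - 4 n - 2 r$ ($E{\left(n,r \right)} = - 2 \left(\left(n + r\right) + n\right) = - 2 \left(r + 2 n\right) = - 4 n - 2 r$)
$p = 2122$ ($p = \left(-4\right) \left(-81\right) - -1798 = 324 + 1798 = 2122$)
$\left(2466035 + p\right) + \frac{-1477555 - -461959}{Z} = \left(2466035 + 2122\right) + \frac{-1477555 - -461959}{1382577} = 2468157 + \left(-1477555 + 461959\right) \frac{1}{1382577} = 2468157 - \frac{338532}{460859} = \frac{1137472028331}{460859}$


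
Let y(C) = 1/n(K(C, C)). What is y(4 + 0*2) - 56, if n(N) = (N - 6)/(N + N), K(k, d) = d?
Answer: -60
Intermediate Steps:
n(N) = (-6 + N)/(2*N) (n(N) = (-6 + N)/((2*N)) = (-6 + N)*(1/(2*N)) = (-6 + N)/(2*N))
y(C) = 2*C/(-6 + C) (y(C) = 1/((-6 + C)/(2*C)) = 2*C/(-6 + C))
y(4 + 0*2) - 56 = 2*(4 + 0*2)/(-6 + (4 + 0*2)) - 56 = 2*(4 + 0)/(-6 + (4 + 0)) - 56 = 2*4/(-6 + 4) - 56 = 2*4/(-2) - 56 = 2*4*(-½) - 56 = -4 - 56 = -60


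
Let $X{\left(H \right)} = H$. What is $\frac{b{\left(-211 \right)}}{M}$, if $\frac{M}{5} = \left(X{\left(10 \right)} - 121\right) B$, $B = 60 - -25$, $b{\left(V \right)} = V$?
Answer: $\frac{211}{47175} \approx 0.0044727$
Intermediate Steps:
$B = 85$ ($B = 60 + 25 = 85$)
$M = -47175$ ($M = 5 \left(10 - 121\right) 85 = 5 \left(\left(-111\right) 85\right) = 5 \left(-9435\right) = -47175$)
$\frac{b{\left(-211 \right)}}{M} = - \frac{211}{-47175} = \left(-211\right) \left(- \frac{1}{47175}\right) = \frac{211}{47175}$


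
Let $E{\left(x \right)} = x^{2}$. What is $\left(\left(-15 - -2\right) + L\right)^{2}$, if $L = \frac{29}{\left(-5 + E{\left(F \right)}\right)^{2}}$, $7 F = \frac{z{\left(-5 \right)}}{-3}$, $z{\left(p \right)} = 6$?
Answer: $\frac{469806059776}{3373402561} \approx 139.27$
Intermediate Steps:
$F = - \frac{2}{7}$ ($F = \frac{6 \frac{1}{-3}}{7} = \frac{6 \left(- \frac{1}{3}\right)}{7} = \frac{1}{7} \left(-2\right) = - \frac{2}{7} \approx -0.28571$)
$L = \frac{69629}{58081}$ ($L = \frac{29}{\left(-5 + \left(- \frac{2}{7}\right)^{2}\right)^{2}} = \frac{29}{\left(-5 + \frac{4}{49}\right)^{2}} = \frac{29}{\left(- \frac{241}{49}\right)^{2}} = \frac{29}{\frac{58081}{2401}} = 29 \cdot \frac{2401}{58081} = \frac{69629}{58081} \approx 1.1988$)
$\left(\left(-15 - -2\right) + L\right)^{2} = \left(\left(-15 - -2\right) + \frac{69629}{58081}\right)^{2} = \left(\left(-15 + 2\right) + \frac{69629}{58081}\right)^{2} = \left(-13 + \frac{69629}{58081}\right)^{2} = \left(- \frac{685424}{58081}\right)^{2} = \frac{469806059776}{3373402561}$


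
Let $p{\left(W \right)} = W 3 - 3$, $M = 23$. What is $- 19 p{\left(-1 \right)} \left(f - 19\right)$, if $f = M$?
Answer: $456$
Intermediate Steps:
$f = 23$
$p{\left(W \right)} = -3 + 3 W$ ($p{\left(W \right)} = 3 W - 3 = -3 + 3 W$)
$- 19 p{\left(-1 \right)} \left(f - 19\right) = - 19 \left(-3 + 3 \left(-1\right)\right) \left(23 - 19\right) = - 19 \left(-3 - 3\right) \left(23 - 19\right) = \left(-19\right) \left(-6\right) 4 = 114 \cdot 4 = 456$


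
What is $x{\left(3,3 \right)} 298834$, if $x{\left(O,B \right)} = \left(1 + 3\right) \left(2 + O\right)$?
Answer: $5976680$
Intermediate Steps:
$x{\left(O,B \right)} = 8 + 4 O$ ($x{\left(O,B \right)} = 4 \left(2 + O\right) = 8 + 4 O$)
$x{\left(3,3 \right)} 298834 = \left(8 + 4 \cdot 3\right) 298834 = \left(8 + 12\right) 298834 = 20 \cdot 298834 = 5976680$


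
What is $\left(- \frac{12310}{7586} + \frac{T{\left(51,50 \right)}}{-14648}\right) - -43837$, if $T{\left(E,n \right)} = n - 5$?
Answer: $\frac{2435487429043}{55559864} \approx 43835.0$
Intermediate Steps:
$T{\left(E,n \right)} = -5 + n$
$\left(- \frac{12310}{7586} + \frac{T{\left(51,50 \right)}}{-14648}\right) - -43837 = \left(- \frac{12310}{7586} + \frac{-5 + 50}{-14648}\right) - -43837 = \left(\left(-12310\right) \frac{1}{7586} + 45 \left(- \frac{1}{14648}\right)\right) + 43837 = \left(- \frac{6155}{3793} - \frac{45}{14648}\right) + 43837 = - \frac{90329125}{55559864} + 43837 = \frac{2435487429043}{55559864}$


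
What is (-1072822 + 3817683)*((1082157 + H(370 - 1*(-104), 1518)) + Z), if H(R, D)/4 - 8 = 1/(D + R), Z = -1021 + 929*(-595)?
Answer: 722309280070175/498 ≈ 1.4504e+12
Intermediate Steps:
Z = -553776 (Z = -1021 - 552755 = -553776)
H(R, D) = 32 + 4/(D + R)
(-1072822 + 3817683)*((1082157 + H(370 - 1*(-104), 1518)) + Z) = (-1072822 + 3817683)*((1082157 + 4*(1 + 8*1518 + 8*(370 - 1*(-104)))/(1518 + (370 - 1*(-104)))) - 553776) = 2744861*((1082157 + 4*(1 + 12144 + 8*(370 + 104))/(1518 + (370 + 104))) - 553776) = 2744861*((1082157 + 4*(1 + 12144 + 8*474)/(1518 + 474)) - 553776) = 2744861*((1082157 + 4*(1 + 12144 + 3792)/1992) - 553776) = 2744861*((1082157 + 4*(1/1992)*15937) - 553776) = 2744861*((1082157 + 15937/498) - 553776) = 2744861*(538930123/498 - 553776) = 2744861*(263149675/498) = 722309280070175/498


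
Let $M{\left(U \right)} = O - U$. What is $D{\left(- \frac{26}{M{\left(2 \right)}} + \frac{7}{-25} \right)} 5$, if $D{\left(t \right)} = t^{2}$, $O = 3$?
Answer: $\frac{431649}{125} \approx 3453.2$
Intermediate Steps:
$M{\left(U \right)} = 3 - U$
$D{\left(- \frac{26}{M{\left(2 \right)}} + \frac{7}{-25} \right)} 5 = \left(- \frac{26}{3 - 2} + \frac{7}{-25}\right)^{2} \cdot 5 = \left(- \frac{26}{3 - 2} + 7 \left(- \frac{1}{25}\right)\right)^{2} \cdot 5 = \left(- \frac{26}{1} - \frac{7}{25}\right)^{2} \cdot 5 = \left(\left(-26\right) 1 - \frac{7}{25}\right)^{2} \cdot 5 = \left(-26 - \frac{7}{25}\right)^{2} \cdot 5 = \left(- \frac{657}{25}\right)^{2} \cdot 5 = \frac{431649}{625} \cdot 5 = \frac{431649}{125}$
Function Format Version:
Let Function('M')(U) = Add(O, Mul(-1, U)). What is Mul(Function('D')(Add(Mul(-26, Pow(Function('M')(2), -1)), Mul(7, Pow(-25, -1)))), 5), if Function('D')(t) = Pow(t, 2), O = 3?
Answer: Rational(431649, 125) ≈ 3453.2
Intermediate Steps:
Function('M')(U) = Add(3, Mul(-1, U))
Mul(Function('D')(Add(Mul(-26, Pow(Function('M')(2), -1)), Mul(7, Pow(-25, -1)))), 5) = Mul(Pow(Add(Mul(-26, Pow(Add(3, Mul(-1, 2)), -1)), Mul(7, Pow(-25, -1))), 2), 5) = Mul(Pow(Add(Mul(-26, Pow(Add(3, -2), -1)), Mul(7, Rational(-1, 25))), 2), 5) = Mul(Pow(Add(Mul(-26, Pow(1, -1)), Rational(-7, 25)), 2), 5) = Mul(Pow(Add(Mul(-26, 1), Rational(-7, 25)), 2), 5) = Mul(Pow(Add(-26, Rational(-7, 25)), 2), 5) = Mul(Pow(Rational(-657, 25), 2), 5) = Mul(Rational(431649, 625), 5) = Rational(431649, 125)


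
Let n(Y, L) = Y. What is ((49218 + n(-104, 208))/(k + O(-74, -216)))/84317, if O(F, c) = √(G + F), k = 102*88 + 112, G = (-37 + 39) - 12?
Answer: 111587008/1740973790369 - 24557*I*√21/1740973790369 ≈ 6.4095e-5 - 6.4639e-8*I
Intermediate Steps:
G = -10 (G = 2 - 12 = -10)
k = 9088 (k = 8976 + 112 = 9088)
O(F, c) = √(-10 + F)
((49218 + n(-104, 208))/(k + O(-74, -216)))/84317 = ((49218 - 104)/(9088 + √(-10 - 74)))/84317 = (49114/(9088 + √(-84)))*(1/84317) = (49114/(9088 + 2*I*√21))*(1/84317) = 49114/(84317*(9088 + 2*I*√21))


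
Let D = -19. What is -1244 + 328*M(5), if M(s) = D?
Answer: -7476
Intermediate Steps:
M(s) = -19
-1244 + 328*M(5) = -1244 + 328*(-19) = -1244 - 6232 = -7476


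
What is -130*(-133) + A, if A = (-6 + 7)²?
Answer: 17291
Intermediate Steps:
A = 1 (A = 1² = 1)
-130*(-133) + A = -130*(-133) + 1 = 17290 + 1 = 17291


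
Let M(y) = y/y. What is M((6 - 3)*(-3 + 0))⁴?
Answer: 1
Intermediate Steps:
M(y) = 1
M((6 - 3)*(-3 + 0))⁴ = 1⁴ = 1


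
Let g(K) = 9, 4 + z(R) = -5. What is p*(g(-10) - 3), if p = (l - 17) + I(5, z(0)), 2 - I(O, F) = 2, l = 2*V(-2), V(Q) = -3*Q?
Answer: -30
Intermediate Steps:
l = 12 (l = 2*(-3*(-2)) = 2*6 = 12)
z(R) = -9 (z(R) = -4 - 5 = -9)
I(O, F) = 0 (I(O, F) = 2 - 1*2 = 2 - 2 = 0)
p = -5 (p = (12 - 17) + 0 = -5 + 0 = -5)
p*(g(-10) - 3) = -5*(9 - 3) = -5*6 = -30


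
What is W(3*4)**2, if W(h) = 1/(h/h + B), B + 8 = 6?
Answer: 1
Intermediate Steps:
B = -2 (B = -8 + 6 = -2)
W(h) = -1 (W(h) = 1/(h/h - 2) = 1/(1 - 2) = 1/(-1) = -1)
W(3*4)**2 = (-1)**2 = 1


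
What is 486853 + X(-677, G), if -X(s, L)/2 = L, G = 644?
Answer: 485565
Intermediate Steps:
X(s, L) = -2*L
486853 + X(-677, G) = 486853 - 2*644 = 486853 - 1288 = 485565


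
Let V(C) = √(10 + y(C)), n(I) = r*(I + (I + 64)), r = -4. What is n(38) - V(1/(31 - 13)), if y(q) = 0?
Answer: -560 - √10 ≈ -563.16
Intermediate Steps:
n(I) = -256 - 8*I (n(I) = -4*(I + (I + 64)) = -4*(I + (64 + I)) = -4*(64 + 2*I) = -256 - 8*I)
V(C) = √10 (V(C) = √(10 + 0) = √10)
n(38) - V(1/(31 - 13)) = (-256 - 8*38) - √10 = (-256 - 304) - √10 = -560 - √10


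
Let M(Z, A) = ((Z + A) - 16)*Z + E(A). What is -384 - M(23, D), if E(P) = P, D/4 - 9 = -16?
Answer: 127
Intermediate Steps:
D = -28 (D = 36 + 4*(-16) = 36 - 64 = -28)
M(Z, A) = A + Z*(-16 + A + Z) (M(Z, A) = ((Z + A) - 16)*Z + A = ((A + Z) - 16)*Z + A = (-16 + A + Z)*Z + A = Z*(-16 + A + Z) + A = A + Z*(-16 + A + Z))
-384 - M(23, D) = -384 - (-28 + 23² - 16*23 - 28*23) = -384 - (-28 + 529 - 368 - 644) = -384 - 1*(-511) = -384 + 511 = 127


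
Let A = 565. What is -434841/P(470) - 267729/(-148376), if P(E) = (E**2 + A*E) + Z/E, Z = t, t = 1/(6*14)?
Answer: 2594499415634049/2849567905444376 ≈ 0.91049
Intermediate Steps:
t = 1/84 ≈ 0.011905
Z = 1/84 ≈ 0.011905
P(E) = E**2 + 565*E + 1/(84*E) (P(E) = (E**2 + 565*E) + 1/(84*E) = E**2 + 565*E + 1/(84*E))
-434841/P(470) - 267729/(-148376) = -434841/(470**2 + 565*470 + (1/84)/470) - 267729/(-148376) = -434841/(220900 + 265550 + (1/84)*(1/470)) - 267729*(-1/148376) = -434841/(220900 + 265550 + 1/39480) + 267729/148376 = -434841/19205046001/39480 + 267729/148376 = -434841*39480/19205046001 + 267729/148376 = -17167522680/19205046001 + 267729/148376 = 2594499415634049/2849567905444376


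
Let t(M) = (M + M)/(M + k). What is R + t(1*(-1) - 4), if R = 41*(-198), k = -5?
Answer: -8117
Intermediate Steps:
R = -8118
t(M) = 2*M/(-5 + M) (t(M) = (M + M)/(M - 5) = (2*M)/(-5 + M) = 2*M/(-5 + M))
R + t(1*(-1) - 4) = -8118 + 2*(1*(-1) - 4)/(-5 + (1*(-1) - 4)) = -8118 + 2*(-1 - 4)/(-5 + (-1 - 4)) = -8118 + 2*(-5)/(-5 - 5) = -8118 + 2*(-5)/(-10) = -8118 + 2*(-5)*(-1/10) = -8118 + 1 = -8117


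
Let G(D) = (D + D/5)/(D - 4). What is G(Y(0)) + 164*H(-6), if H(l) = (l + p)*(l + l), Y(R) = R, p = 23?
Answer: -33456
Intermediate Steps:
H(l) = 2*l*(23 + l) (H(l) = (l + 23)*(l + l) = (23 + l)*(2*l) = 2*l*(23 + l))
G(D) = 6*D/(5*(-4 + D)) (G(D) = (D + D*(⅕))/(-4 + D) = (D + D/5)/(-4 + D) = (6*D/5)/(-4 + D) = 6*D/(5*(-4 + D)))
G(Y(0)) + 164*H(-6) = (6/5)*0/(-4 + 0) + 164*(2*(-6)*(23 - 6)) = (6/5)*0/(-4) + 164*(2*(-6)*17) = (6/5)*0*(-¼) + 164*(-204) = 0 - 33456 = -33456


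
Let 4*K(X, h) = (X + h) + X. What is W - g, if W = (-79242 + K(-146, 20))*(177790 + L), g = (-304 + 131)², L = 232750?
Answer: -32559957329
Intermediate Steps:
g = 29929 (g = (-173)² = 29929)
K(X, h) = X/2 + h/4 (K(X, h) = ((X + h) + X)/4 = (h + 2*X)/4 = X/2 + h/4)
W = -32559927400 (W = (-79242 + ((½)*(-146) + (¼)*20))*(177790 + 232750) = (-79242 + (-73 + 5))*410540 = (-79242 - 68)*410540 = -79310*410540 = -32559927400)
W - g = -32559927400 - 1*29929 = -32559927400 - 29929 = -32559957329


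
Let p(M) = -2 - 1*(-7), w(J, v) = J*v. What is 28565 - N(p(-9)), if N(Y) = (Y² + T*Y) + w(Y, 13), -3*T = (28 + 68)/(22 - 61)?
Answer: 1110365/39 ≈ 28471.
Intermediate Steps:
T = 32/39 (T = -(28 + 68)/(3*(22 - 61)) = -32/(-39) = -32*(-1)/39 = -⅓*(-32/13) = 32/39 ≈ 0.82051)
p(M) = 5 (p(M) = -2 + 7 = 5)
N(Y) = Y² + 539*Y/39 (N(Y) = (Y² + 32*Y/39) + Y*13 = (Y² + 32*Y/39) + 13*Y = Y² + 539*Y/39)
28565 - N(p(-9)) = 28565 - 5*(539 + 39*5)/39 = 28565 - 5*(539 + 195)/39 = 28565 - 5*734/39 = 28565 - 1*3670/39 = 28565 - 3670/39 = 1110365/39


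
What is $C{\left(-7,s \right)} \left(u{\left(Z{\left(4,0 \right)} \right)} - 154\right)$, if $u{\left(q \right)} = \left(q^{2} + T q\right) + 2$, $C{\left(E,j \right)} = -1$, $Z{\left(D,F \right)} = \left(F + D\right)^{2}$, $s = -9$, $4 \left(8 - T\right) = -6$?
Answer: $-256$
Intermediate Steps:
$T = \frac{19}{2}$ ($T = 8 - - \frac{3}{2} = 8 + \frac{3}{2} = \frac{19}{2} \approx 9.5$)
$Z{\left(D,F \right)} = \left(D + F\right)^{2}$
$u{\left(q \right)} = 2 + q^{2} + \frac{19 q}{2}$ ($u{\left(q \right)} = \left(q^{2} + \frac{19 q}{2}\right) + 2 = 2 + q^{2} + \frac{19 q}{2}$)
$C{\left(-7,s \right)} \left(u{\left(Z{\left(4,0 \right)} \right)} - 154\right) = - (\left(2 + \left(\left(4 + 0\right)^{2}\right)^{2} + \frac{19 \left(4 + 0\right)^{2}}{2}\right) - 154) = - (\left(2 + \left(4^{2}\right)^{2} + \frac{19 \cdot 4^{2}}{2}\right) - 154) = - (\left(2 + 16^{2} + \frac{19}{2} \cdot 16\right) - 154) = - (\left(2 + 256 + 152\right) - 154) = - (410 - 154) = \left(-1\right) 256 = -256$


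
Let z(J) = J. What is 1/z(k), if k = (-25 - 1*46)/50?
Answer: -50/71 ≈ -0.70423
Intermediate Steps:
k = -71/50 (k = (-25 - 46)*(1/50) = -71*1/50 = -71/50 ≈ -1.4200)
1/z(k) = 1/(-71/50) = -50/71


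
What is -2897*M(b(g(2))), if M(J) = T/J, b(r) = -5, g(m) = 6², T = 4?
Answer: 11588/5 ≈ 2317.6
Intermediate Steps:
g(m) = 36
M(J) = 4/J
-2897*M(b(g(2))) = -11588/(-5) = -11588*(-1)/5 = -2897*(-⅘) = 11588/5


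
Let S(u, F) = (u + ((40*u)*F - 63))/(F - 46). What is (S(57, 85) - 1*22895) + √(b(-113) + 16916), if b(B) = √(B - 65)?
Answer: -233037/13 + √(16916 + I*√178) ≈ -17796.0 + 0.05129*I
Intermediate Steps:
b(B) = √(-65 + B)
S(u, F) = (-63 + u + 40*F*u)/(-46 + F) (S(u, F) = (u + (40*F*u - 63))/(-46 + F) = (u + (-63 + 40*F*u))/(-46 + F) = (-63 + u + 40*F*u)/(-46 + F))
(S(57, 85) - 1*22895) + √(b(-113) + 16916) = ((-63 + 57 + 40*85*57)/(-46 + 85) - 1*22895) + √(√(-65 - 113) + 16916) = ((-63 + 57 + 193800)/39 - 22895) + √(√(-178) + 16916) = ((1/39)*193794 - 22895) + √(I*√178 + 16916) = (64598/13 - 22895) + √(16916 + I*√178) = -233037/13 + √(16916 + I*√178)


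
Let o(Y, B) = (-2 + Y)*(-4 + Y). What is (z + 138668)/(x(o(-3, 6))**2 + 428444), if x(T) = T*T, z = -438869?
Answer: -100067/643023 ≈ -0.15562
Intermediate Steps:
o(Y, B) = (-4 + Y)*(-2 + Y)
x(T) = T**2
(z + 138668)/(x(o(-3, 6))**2 + 428444) = (-438869 + 138668)/(((8 + (-3)**2 - 6*(-3))**2)**2 + 428444) = -300201/(((8 + 9 + 18)**2)**2 + 428444) = -300201/((35**2)**2 + 428444) = -300201/(1225**2 + 428444) = -300201/(1500625 + 428444) = -300201/1929069 = -300201*1/1929069 = -100067/643023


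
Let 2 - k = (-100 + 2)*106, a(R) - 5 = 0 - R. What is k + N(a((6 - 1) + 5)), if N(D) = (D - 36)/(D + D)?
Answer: 103941/10 ≈ 10394.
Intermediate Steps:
a(R) = 5 - R (a(R) = 5 + (0 - R) = 5 - R)
k = 10390 (k = 2 - (-100 + 2)*106 = 2 - (-98)*106 = 2 - 1*(-10388) = 2 + 10388 = 10390)
N(D) = (-36 + D)/(2*D) (N(D) = (-36 + D)/((2*D)) = (-36 + D)*(1/(2*D)) = (-36 + D)/(2*D))
k + N(a((6 - 1) + 5)) = 10390 + (-36 + (5 - ((6 - 1) + 5)))/(2*(5 - ((6 - 1) + 5))) = 10390 + (-36 + (5 - (5 + 5)))/(2*(5 - (5 + 5))) = 10390 + (-36 + (5 - 1*10))/(2*(5 - 1*10)) = 10390 + (-36 + (5 - 10))/(2*(5 - 10)) = 10390 + (1/2)*(-36 - 5)/(-5) = 10390 + (1/2)*(-1/5)*(-41) = 10390 + 41/10 = 103941/10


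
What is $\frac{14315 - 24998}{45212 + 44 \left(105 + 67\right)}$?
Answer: $- \frac{10683}{52780} \approx -0.20241$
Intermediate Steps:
$\frac{14315 - 24998}{45212 + 44 \left(105 + 67\right)} = - \frac{10683}{45212 + 44 \cdot 172} = - \frac{10683}{45212 + 7568} = - \frac{10683}{52780}$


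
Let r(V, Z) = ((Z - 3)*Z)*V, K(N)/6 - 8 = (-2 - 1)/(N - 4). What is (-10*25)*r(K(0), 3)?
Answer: 0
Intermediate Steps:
K(N) = 48 - 18/(-4 + N) (K(N) = 48 + 6*((-2 - 1)/(N - 4)) = 48 + 6*(-3/(-4 + N)) = 48 - 18/(-4 + N))
r(V, Z) = V*Z*(-3 + Z) (r(V, Z) = ((-3 + Z)*Z)*V = (Z*(-3 + Z))*V = V*Z*(-3 + Z))
(-10*25)*r(K(0), 3) = (-10*25)*((6*(-35 + 8*0)/(-4 + 0))*3*(-3 + 3)) = -250*6*(-35 + 0)/(-4)*3*0 = -250*6*(-¼)*(-35)*3*0 = -13125*3*0 = -250*0 = 0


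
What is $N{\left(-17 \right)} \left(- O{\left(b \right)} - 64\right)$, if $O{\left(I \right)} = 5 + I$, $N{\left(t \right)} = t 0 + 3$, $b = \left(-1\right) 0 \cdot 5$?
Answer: $-207$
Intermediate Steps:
$b = 0$ ($b = 0 \cdot 5 = 0$)
$N{\left(t \right)} = 3$ ($N{\left(t \right)} = 0 + 3 = 3$)
$N{\left(-17 \right)} \left(- O{\left(b \right)} - 64\right) = 3 \left(- (5 + 0) - 64\right) = 3 \left(\left(-1\right) 5 - 64\right) = 3 \left(-5 - 64\right) = 3 \left(-69\right) = -207$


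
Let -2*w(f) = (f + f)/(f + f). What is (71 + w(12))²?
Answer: 19881/4 ≈ 4970.3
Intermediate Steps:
w(f) = -½ (w(f) = -(f + f)/(2*(f + f)) = -2*f/(2*(2*f)) = -2*f*1/(2*f)/2 = -½*1 = -½)
(71 + w(12))² = (71 - ½)² = (141/2)² = 19881/4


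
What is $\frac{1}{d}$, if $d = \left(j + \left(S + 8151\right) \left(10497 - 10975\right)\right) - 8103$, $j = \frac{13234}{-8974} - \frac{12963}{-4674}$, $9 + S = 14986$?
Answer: $- \frac{6990746}{77340620263061} \approx -9.0389 \cdot 10^{-8}$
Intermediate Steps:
$S = 14977$ ($S = -9 + 14986 = 14977$)
$j = \frac{9079041}{6990746}$ ($j = 13234 \left(- \frac{1}{8974}\right) - - \frac{4321}{1558} = - \frac{6617}{4487} + \frac{4321}{1558} = \frac{9079041}{6990746} \approx 1.2987$)
$d = - \frac{77340620263061}{6990746}$ ($d = \left(\frac{9079041}{6990746} + \left(14977 + 8151\right) \left(10497 - 10975\right)\right) - 8103 = \left(\frac{9079041}{6990746} + 23128 \left(-478\right)\right) - 8103 = \left(\frac{9079041}{6990746} - 11055184\right) - 8103 = - \frac{77283974248223}{6990746} - 8103 = - \frac{77340620263061}{6990746} \approx -1.1063 \cdot 10^{7}$)
$\frac{1}{d} = \frac{1}{- \frac{77340620263061}{6990746}} = - \frac{6990746}{77340620263061}$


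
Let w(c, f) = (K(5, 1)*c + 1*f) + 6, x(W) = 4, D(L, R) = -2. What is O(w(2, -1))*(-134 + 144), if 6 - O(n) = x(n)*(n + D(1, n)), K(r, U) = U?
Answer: -140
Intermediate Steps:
w(c, f) = 6 + c + f (w(c, f) = (1*c + 1*f) + 6 = (c + f) + 6 = 6 + c + f)
O(n) = 14 - 4*n (O(n) = 6 - 4*(n - 2) = 6 - 4*(-2 + n) = 6 - (-8 + 4*n) = 6 + (8 - 4*n) = 14 - 4*n)
O(w(2, -1))*(-134 + 144) = (14 - 4*(6 + 2 - 1))*(-134 + 144) = (14 - 4*7)*10 = (14 - 28)*10 = -14*10 = -140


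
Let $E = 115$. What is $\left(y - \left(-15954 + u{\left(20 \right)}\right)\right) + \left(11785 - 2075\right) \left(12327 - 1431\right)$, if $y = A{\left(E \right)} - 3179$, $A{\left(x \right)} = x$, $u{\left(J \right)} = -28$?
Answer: $105813078$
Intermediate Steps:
$y = -3064$ ($y = 115 - 3179 = -3064$)
$\left(y - \left(-15954 + u{\left(20 \right)}\right)\right) + \left(11785 - 2075\right) \left(12327 - 1431\right) = \left(-3064 + \left(15954 - -28\right)\right) + \left(11785 - 2075\right) \left(12327 - 1431\right) = \left(-3064 + \left(15954 + 28\right)\right) + 9710 \left(12327 - 1431\right) = \left(-3064 + 15982\right) + 9710 \cdot 10896 = 12918 + 105800160 = 105813078$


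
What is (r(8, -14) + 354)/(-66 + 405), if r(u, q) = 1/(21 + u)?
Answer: 10267/9831 ≈ 1.0443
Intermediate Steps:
(r(8, -14) + 354)/(-66 + 405) = (1/(21 + 8) + 354)/(-66 + 405) = (1/29 + 354)/339 = (1/29 + 354)*(1/339) = (10267/29)*(1/339) = 10267/9831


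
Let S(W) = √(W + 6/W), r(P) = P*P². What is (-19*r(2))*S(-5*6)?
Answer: -152*I*√755/5 ≈ -835.31*I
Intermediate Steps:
r(P) = P³
(-19*r(2))*S(-5*6) = (-19*2³)*√(-5*6 + 6/((-5*6))) = (-19*8)*√(-30 + 6/(-30)) = -152*√(-30 + 6*(-1/30)) = -152*√(-30 - ⅕) = -152*I*√755/5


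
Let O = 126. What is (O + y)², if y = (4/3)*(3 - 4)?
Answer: 139876/9 ≈ 15542.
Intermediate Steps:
y = -4/3 (y = (4*(⅓))*(-1) = (4/3)*(-1) = -4/3 ≈ -1.3333)
(O + y)² = (126 - 4/3)² = (374/3)² = 139876/9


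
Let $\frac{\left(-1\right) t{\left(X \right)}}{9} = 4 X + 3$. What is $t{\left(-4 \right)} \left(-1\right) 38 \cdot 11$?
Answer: $-48906$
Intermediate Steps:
$t{\left(X \right)} = -27 - 36 X$ ($t{\left(X \right)} = - 9 \left(4 X + 3\right) = - 9 \left(3 + 4 X\right) = -27 - 36 X$)
$t{\left(-4 \right)} \left(-1\right) 38 \cdot 11 = \left(-27 - -144\right) \left(-1\right) 38 \cdot 11 = \left(-27 + 144\right) \left(-1\right) 38 \cdot 11 = 117 \left(-1\right) 38 \cdot 11 = \left(-117\right) 38 \cdot 11 = \left(-4446\right) 11 = -48906$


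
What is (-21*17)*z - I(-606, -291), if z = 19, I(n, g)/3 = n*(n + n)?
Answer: -2210199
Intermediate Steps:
I(n, g) = 6*n² (I(n, g) = 3*(n*(n + n)) = 3*(n*(2*n)) = 3*(2*n²) = 6*n²)
(-21*17)*z - I(-606, -291) = -21*17*19 - 6*(-606)² = -357*19 - 6*367236 = -6783 - 1*2203416 = -6783 - 2203416 = -2210199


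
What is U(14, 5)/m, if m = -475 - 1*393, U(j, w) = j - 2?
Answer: -3/217 ≈ -0.013825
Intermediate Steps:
U(j, w) = -2 + j
m = -868 (m = -475 - 393 = -868)
U(14, 5)/m = (-2 + 14)/(-868) = 12*(-1/868) = -3/217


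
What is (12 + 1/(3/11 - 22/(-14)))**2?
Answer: 3171961/20164 ≈ 157.31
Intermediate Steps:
(12 + 1/(3/11 - 22/(-14)))**2 = (12 + 1/(3*(1/11) - 22*(-1/14)))**2 = (12 + 1/(3/11 + 11/7))**2 = (12 + 1/(142/77))**2 = (12 + 77/142)**2 = (1781/142)**2 = 3171961/20164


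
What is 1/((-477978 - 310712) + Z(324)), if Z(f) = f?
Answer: -1/788366 ≈ -1.2684e-6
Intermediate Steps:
1/((-477978 - 310712) + Z(324)) = 1/((-477978 - 310712) + 324) = 1/(-788690 + 324) = 1/(-788366) = -1/788366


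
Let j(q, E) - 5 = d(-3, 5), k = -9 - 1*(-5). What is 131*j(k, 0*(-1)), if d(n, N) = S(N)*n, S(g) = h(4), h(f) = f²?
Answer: -5633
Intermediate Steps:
S(g) = 16 (S(g) = 4² = 16)
k = -4 (k = -9 + 5 = -4)
d(n, N) = 16*n
j(q, E) = -43 (j(q, E) = 5 + 16*(-3) = 5 - 48 = -43)
131*j(k, 0*(-1)) = 131*(-43) = -5633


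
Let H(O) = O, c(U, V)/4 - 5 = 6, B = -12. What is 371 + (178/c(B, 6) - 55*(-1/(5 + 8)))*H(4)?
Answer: 57787/143 ≈ 404.10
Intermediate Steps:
c(U, V) = 44 (c(U, V) = 20 + 4*6 = 20 + 24 = 44)
371 + (178/c(B, 6) - 55*(-1/(5 + 8)))*H(4) = 371 + (178/44 - 55*(-1/(5 + 8)))*4 = 371 + (178*(1/44) - 55/((-1*13)))*4 = 371 + (89/22 - 55/(-13))*4 = 371 + (89/22 - 55*(-1/13))*4 = 371 + (89/22 + 55/13)*4 = 371 + (2367/286)*4 = 371 + 4734/143 = 57787/143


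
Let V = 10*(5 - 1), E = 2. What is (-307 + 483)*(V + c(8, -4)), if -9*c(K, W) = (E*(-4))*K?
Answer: 74624/9 ≈ 8291.6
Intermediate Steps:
c(K, W) = 8*K/9 (c(K, W) = -2*(-4)*K/9 = -(-8)*K/9 = 8*K/9)
V = 40 (V = 10*4 = 40)
(-307 + 483)*(V + c(8, -4)) = (-307 + 483)*(40 + (8/9)*8) = 176*(40 + 64/9) = 176*(424/9) = 74624/9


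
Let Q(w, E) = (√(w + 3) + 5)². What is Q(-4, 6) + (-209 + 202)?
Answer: 17 + 10*I ≈ 17.0 + 10.0*I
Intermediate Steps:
Q(w, E) = (5 + √(3 + w))² (Q(w, E) = (√(3 + w) + 5)² = (5 + √(3 + w))²)
Q(-4, 6) + (-209 + 202) = (5 + √(3 - 4))² + (-209 + 202) = (5 + √(-1))² - 7 = (5 + I)² - 7 = -7 + (5 + I)²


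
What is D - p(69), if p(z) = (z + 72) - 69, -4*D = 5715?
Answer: -6003/4 ≈ -1500.8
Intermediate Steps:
D = -5715/4 (D = -¼*5715 = -5715/4 ≈ -1428.8)
p(z) = 3 + z (p(z) = (72 + z) - 69 = 3 + z)
D - p(69) = -5715/4 - (3 + 69) = -5715/4 - 1*72 = -5715/4 - 72 = -6003/4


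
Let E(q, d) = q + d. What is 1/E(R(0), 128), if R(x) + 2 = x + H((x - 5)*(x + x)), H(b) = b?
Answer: 1/126 ≈ 0.0079365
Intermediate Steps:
R(x) = -2 + x + 2*x*(-5 + x) (R(x) = -2 + (x + (x - 5)*(x + x)) = -2 + (x + (-5 + x)*(2*x)) = -2 + (x + 2*x*(-5 + x)) = -2 + x + 2*x*(-5 + x))
E(q, d) = d + q
1/E(R(0), 128) = 1/(128 + (-2 + 0 + 2*0*(-5 + 0))) = 1/(128 + (-2 + 0 + 2*0*(-5))) = 1/(128 + (-2 + 0 + 0)) = 1/(128 - 2) = 1/126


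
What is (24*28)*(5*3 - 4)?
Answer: 7392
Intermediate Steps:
(24*28)*(5*3 - 4) = 672*(15 - 4) = 672*11 = 7392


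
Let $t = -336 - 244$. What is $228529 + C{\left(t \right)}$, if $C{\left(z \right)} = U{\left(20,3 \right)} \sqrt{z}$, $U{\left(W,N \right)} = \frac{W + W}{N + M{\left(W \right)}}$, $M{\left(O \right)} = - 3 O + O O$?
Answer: $228529 + \frac{80 i \sqrt{145}}{343} \approx 2.2853 \cdot 10^{5} + 2.8085 i$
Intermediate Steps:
$M{\left(O \right)} = O^{2} - 3 O$ ($M{\left(O \right)} = - 3 O + O^{2} = O^{2} - 3 O$)
$U{\left(W,N \right)} = \frac{2 W}{N + W \left(-3 + W\right)}$ ($U{\left(W,N \right)} = \frac{W + W}{N + W \left(-3 + W\right)} = \frac{2 W}{N + W \left(-3 + W\right)}$)
$t = -580$ ($t = -336 - 244 = -580$)
$C{\left(z \right)} = \frac{40 \sqrt{z}}{343}$ ($C{\left(z \right)} = 2 \cdot 20 \frac{1}{3 + 20 \left(-3 + 20\right)} \sqrt{z} = 2 \cdot 20 \frac{1}{3 + 20 \cdot 17} \sqrt{z} = 2 \cdot 20 \frac{1}{3 + 340} \sqrt{z} = 2 \cdot 20 \cdot \frac{1}{343} \sqrt{z} = \frac{40 \sqrt{z}}{343}$)
$228529 + C{\left(t \right)} = 228529 + \frac{40 \sqrt{-580}}{343} = 228529 + \frac{40 \cdot 2 i \sqrt{145}}{343} = 228529 + \frac{80 i \sqrt{145}}{343}$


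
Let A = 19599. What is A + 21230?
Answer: 40829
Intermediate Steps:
A + 21230 = 19599 + 21230 = 40829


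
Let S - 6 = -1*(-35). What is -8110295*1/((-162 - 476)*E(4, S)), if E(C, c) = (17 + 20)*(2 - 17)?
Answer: -1622059/70818 ≈ -22.905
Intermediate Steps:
S = 41 (S = 6 - 1*(-35) = 6 + 35 = 41)
E(C, c) = -555 (E(C, c) = 37*(-15) = -555)
-8110295*1/((-162 - 476)*E(4, S)) = -8110295*(-1/(555*(-162 - 476))) = -8110295/((-555*(-638))) = -8110295/354090 = -8110295*1/354090 = -1622059/70818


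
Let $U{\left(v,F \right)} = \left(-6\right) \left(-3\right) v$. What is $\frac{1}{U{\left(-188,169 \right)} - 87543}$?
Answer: $- \frac{1}{90927} \approx -1.0998 \cdot 10^{-5}$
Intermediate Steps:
$U{\left(v,F \right)} = 18 v$
$\frac{1}{U{\left(-188,169 \right)} - 87543} = \frac{1}{18 \left(-188\right) - 87543} = \frac{1}{-3384 - 87543} = \frac{1}{-90927} = - \frac{1}{90927}$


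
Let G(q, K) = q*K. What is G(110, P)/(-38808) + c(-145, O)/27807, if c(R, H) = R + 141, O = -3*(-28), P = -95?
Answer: 4400423/16350516 ≈ 0.26913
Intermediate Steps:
O = 84
c(R, H) = 141 + R
G(q, K) = K*q
G(110, P)/(-38808) + c(-145, O)/27807 = -95*110/(-38808) + (141 - 145)/27807 = -10450*(-1/38808) - 4*1/27807 = 475/1764 - 4/27807 = 4400423/16350516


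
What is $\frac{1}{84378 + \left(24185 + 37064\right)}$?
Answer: $\frac{1}{145627} \approx 6.8669 \cdot 10^{-6}$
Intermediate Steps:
$\frac{1}{84378 + \left(24185 + 37064\right)} = \frac{1}{84378 + 61249} = \frac{1}{145627}$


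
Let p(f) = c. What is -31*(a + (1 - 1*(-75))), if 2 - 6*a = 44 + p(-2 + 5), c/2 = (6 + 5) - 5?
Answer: -2077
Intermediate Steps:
c = 12 (c = 2*((6 + 5) - 5) = 2*(11 - 5) = 2*6 = 12)
p(f) = 12
a = -9 (a = 1/3 - (44 + 12)/6 = 1/3 - 1/6*56 = 1/3 - 28/3 = -9)
-31*(a + (1 - 1*(-75))) = -31*(-9 + (1 - 1*(-75))) = -31*(-9 + (1 + 75)) = -31*(-9 + 76) = -31*67 = -2077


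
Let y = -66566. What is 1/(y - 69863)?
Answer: -1/136429 ≈ -7.3298e-6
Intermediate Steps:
1/(y - 69863) = 1/(-66566 - 69863) = 1/(-136429) = -1/136429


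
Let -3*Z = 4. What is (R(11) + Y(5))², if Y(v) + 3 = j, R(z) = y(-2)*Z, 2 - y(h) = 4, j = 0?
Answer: ⅑ ≈ 0.11111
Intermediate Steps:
y(h) = -2 (y(h) = 2 - 1*4 = 2 - 4 = -2)
Z = -4/3 (Z = -⅓*4 = -4/3 ≈ -1.3333)
R(z) = 8/3 (R(z) = -2*(-4/3) = 8/3)
Y(v) = -3 (Y(v) = -3 + 0 = -3)
(R(11) + Y(5))² = (8/3 - 3)² = (-⅓)² = ⅑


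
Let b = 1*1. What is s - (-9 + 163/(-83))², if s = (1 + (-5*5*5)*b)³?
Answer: -13135560836/6889 ≈ -1.9067e+6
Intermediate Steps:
b = 1
s = -1906624 (s = (1 + (-5*5*5)*1)³ = (1 - 25*5*1)³ = (1 - 125*1)³ = (1 - 125)³ = (-124)³ = -1906624)
s - (-9 + 163/(-83))² = -1906624 - (-9 + 163/(-83))² = -1906624 - (-9 + 163*(-1/83))² = -1906624 - (-9 - 163/83)² = -1906624 - (-910/83)² = -1906624 - 1*828100/6889 = -1906624 - 828100/6889 = -13135560836/6889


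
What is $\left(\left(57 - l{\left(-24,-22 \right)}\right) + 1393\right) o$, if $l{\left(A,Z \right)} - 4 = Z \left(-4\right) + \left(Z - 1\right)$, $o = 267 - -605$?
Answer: $1204232$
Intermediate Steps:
$o = 872$ ($o = 267 + 605 = 872$)
$l{\left(A,Z \right)} = 3 - 3 Z$ ($l{\left(A,Z \right)} = 4 + \left(Z \left(-4\right) + \left(Z - 1\right)\right) = 4 - \left(1 + 3 Z\right) = 3 - 3 Z$)
$\left(\left(57 - l{\left(-24,-22 \right)}\right) + 1393\right) o = \left(\left(57 - \left(3 - -66\right)\right) + 1393\right) 872 = \left(\left(57 - \left(3 + 66\right)\right) + 1393\right) 872 = \left(\left(57 - 69\right) + 1393\right) 872 = \left(-12 + 1393\right) 872 = 1381 \cdot 872 = 1204232$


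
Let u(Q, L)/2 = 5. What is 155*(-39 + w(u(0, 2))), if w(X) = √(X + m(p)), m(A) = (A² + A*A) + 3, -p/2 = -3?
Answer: -6045 + 155*√85 ≈ -4616.0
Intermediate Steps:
p = 6 (p = -2*(-3) = 6)
u(Q, L) = 10 (u(Q, L) = 2*5 = 10)
m(A) = 3 + 2*A² (m(A) = (A² + A²) + 3 = 2*A² + 3 = 3 + 2*A²)
w(X) = √(75 + X) (w(X) = √(X + (3 + 2*6²)) = √(X + (3 + 2*36)) = √(X + (3 + 72)) = √(X + 75) = √(75 + X))
155*(-39 + w(u(0, 2))) = 155*(-39 + √(75 + 10)) = 155*(-39 + √85) = -6045 + 155*√85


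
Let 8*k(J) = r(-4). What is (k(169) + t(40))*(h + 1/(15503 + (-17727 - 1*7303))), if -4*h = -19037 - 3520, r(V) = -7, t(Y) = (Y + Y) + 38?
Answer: 201361801295/304864 ≈ 6.6050e+5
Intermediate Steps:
t(Y) = 38 + 2*Y (t(Y) = 2*Y + 38 = 38 + 2*Y)
k(J) = -7/8 (k(J) = (1/8)*(-7) = -7/8)
h = 22557/4 (h = -(-19037 - 3520)/4 = -1/4*(-22557) = 22557/4 ≈ 5639.3)
(k(169) + t(40))*(h + 1/(15503 + (-17727 - 1*7303))) = (-7/8 + (38 + 2*40))*(22557/4 + 1/(15503 + (-17727 - 1*7303))) = (-7/8 + (38 + 80))*(22557/4 + 1/(15503 + (-17727 - 7303))) = (-7/8 + 118)*(22557/4 + 1/(15503 - 25030)) = 937*(22557/4 + 1/(-9527))/8 = 937*(22557/4 - 1/9527)/8 = (937/8)*(214900535/38108) = 201361801295/304864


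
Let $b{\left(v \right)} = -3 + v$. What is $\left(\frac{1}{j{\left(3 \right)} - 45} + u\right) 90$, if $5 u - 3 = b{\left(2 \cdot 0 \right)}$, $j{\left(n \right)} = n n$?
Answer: $- \frac{5}{2} \approx -2.5$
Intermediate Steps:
$j{\left(n \right)} = n^{2}$
$u = 0$ ($u = \frac{3}{5} + \frac{-3 + 2 \cdot 0}{5} = \frac{3}{5} + \frac{-3 + 0}{5} = \frac{3}{5} + \frac{1}{5} \left(-3\right) = \frac{3}{5} - \frac{3}{5} = 0$)
$\left(\frac{1}{j{\left(3 \right)} - 45} + u\right) 90 = \left(\frac{1}{3^{2} - 45} + 0\right) 90 = \left(\frac{1}{9 - 45} + 0\right) 90 = \left(\frac{1}{-36} + 0\right) 90 = \left(- \frac{1}{36} + 0\right) 90 = \left(- \frac{1}{36}\right) 90 = - \frac{5}{2}$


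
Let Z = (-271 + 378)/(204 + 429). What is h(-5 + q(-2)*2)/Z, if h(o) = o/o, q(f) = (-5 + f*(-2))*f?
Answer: 633/107 ≈ 5.9159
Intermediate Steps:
q(f) = f*(-5 - 2*f) (q(f) = (-5 - 2*f)*f = f*(-5 - 2*f))
Z = 107/633 ≈ 0.16904
h(o) = 1
h(-5 + q(-2)*2)/Z = 1/(107/633) = 1*(633/107) = 633/107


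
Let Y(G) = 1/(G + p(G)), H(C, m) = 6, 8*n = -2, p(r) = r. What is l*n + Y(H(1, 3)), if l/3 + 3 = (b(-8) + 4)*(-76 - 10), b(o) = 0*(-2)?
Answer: 781/3 ≈ 260.33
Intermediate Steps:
b(o) = 0
n = -¼ (n = (⅛)*(-2) = -¼ ≈ -0.25000)
Y(G) = 1/(2*G) (Y(G) = 1/(G + G) = 1/(2*G))
l = -1041 (l = -9 + 3*((0 + 4)*(-76 - 10)) = -9 + 3*(4*(-86)) = -9 + 3*(-344) = -9 - 1032 = -1041)
l*n + Y(H(1, 3)) = -1041*(-¼) + (½)/6 = 1041/4 + (½)*(⅙) = 1041/4 + 1/12 = 781/3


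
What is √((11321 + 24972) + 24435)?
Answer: 2*√15182 ≈ 246.43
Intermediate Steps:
√((11321 + 24972) + 24435) = √(36293 + 24435) = √60728 = 2*√15182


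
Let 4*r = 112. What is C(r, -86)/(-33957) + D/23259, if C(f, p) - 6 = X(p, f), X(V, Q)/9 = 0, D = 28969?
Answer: 36428177/29252069 ≈ 1.2453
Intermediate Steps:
X(V, Q) = 0 (X(V, Q) = 9*0 = 0)
r = 28 (r = (¼)*112 = 28)
C(f, p) = 6 (C(f, p) = 6 + 0 = 6)
C(r, -86)/(-33957) + D/23259 = 6/(-33957) + 28969/23259 = 6*(-1/33957) + 28969*(1/23259) = -2/11319 + 28969/23259 = 36428177/29252069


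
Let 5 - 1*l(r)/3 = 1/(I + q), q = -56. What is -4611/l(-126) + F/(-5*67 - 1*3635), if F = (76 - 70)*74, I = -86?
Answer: -433392032/1411335 ≈ -307.08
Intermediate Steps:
l(r) = 2133/142 (l(r) = 15 - 3/(-86 - 56) = 15 - 3/(-142) = 15 - 3*(-1/142) = 15 + 3/142 = 2133/142)
F = 444 (F = 6*74 = 444)
-4611/l(-126) + F/(-5*67 - 1*3635) = -4611/2133/142 + 444/(-5*67 - 1*3635) = -4611*142/2133 + 444/(-335 - 3635) = -218254/711 + 444/(-3970) = -218254/711 + 444*(-1/3970) = -218254/711 - 222/1985 = -433392032/1411335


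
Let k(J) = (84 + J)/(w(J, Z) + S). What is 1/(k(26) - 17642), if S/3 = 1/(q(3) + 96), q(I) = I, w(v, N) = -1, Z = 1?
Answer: -16/284087 ≈ -5.6321e-5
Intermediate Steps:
S = 1/33 (S = 3/(3 + 96) = 3/99 = 3*(1/99) = 1/33 ≈ 0.030303)
k(J) = -693/8 - 33*J/32 (k(J) = (84 + J)/(-1 + 1/33) = (84 + J)/(-32/33) = (84 + J)*(-33/32) = -693/8 - 33*J/32)
1/(k(26) - 17642) = 1/((-693/8 - 33/32*26) - 17642) = 1/((-693/8 - 429/16) - 17642) = 1/(-1815/16 - 17642) = 1/(-284087/16) = -16/284087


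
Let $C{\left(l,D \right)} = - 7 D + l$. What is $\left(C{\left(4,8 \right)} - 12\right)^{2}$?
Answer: $4096$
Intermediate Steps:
$C{\left(l,D \right)} = l - 7 D$
$\left(C{\left(4,8 \right)} - 12\right)^{2} = \left(\left(4 - 56\right) - 12\right)^{2} = \left(-52 - 12\right)^{2} = \left(-64\right)^{2} = 4096$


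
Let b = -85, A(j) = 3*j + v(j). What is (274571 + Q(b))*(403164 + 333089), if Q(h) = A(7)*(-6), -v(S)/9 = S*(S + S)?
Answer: 205957205461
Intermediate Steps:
v(S) = -18*S² (v(S) = -9*S*(S + S) = -9*S*2*S = -18*S²)
A(j) = -18*j² + 3*j (A(j) = 3*j - 18*j² = -18*j² + 3*j)
Q(h) = 5166 (Q(h) = (3*7*(1 - 6*7))*(-6) = (3*7*(1 - 42))*(-6) = (3*7*(-41))*(-6) = -861*(-6) = 5166)
(274571 + Q(b))*(403164 + 333089) = (274571 + 5166)*(403164 + 333089) = 279737*736253 = 205957205461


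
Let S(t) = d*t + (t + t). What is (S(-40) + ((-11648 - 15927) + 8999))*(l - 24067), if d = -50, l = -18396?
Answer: 707263728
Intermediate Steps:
S(t) = -48*t (S(t) = -50*t + (t + t) = -50*t + 2*t = -48*t)
(S(-40) + ((-11648 - 15927) + 8999))*(l - 24067) = (-48*(-40) + ((-11648 - 15927) + 8999))*(-18396 - 24067) = (1920 + (-27575 + 8999))*(-42463) = (1920 - 18576)*(-42463) = -16656*(-42463) = 707263728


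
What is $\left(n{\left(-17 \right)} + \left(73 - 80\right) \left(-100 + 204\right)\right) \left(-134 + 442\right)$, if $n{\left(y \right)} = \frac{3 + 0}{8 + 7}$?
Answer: $- \frac{1120812}{5} \approx -2.2416 \cdot 10^{5}$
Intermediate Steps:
$n{\left(y \right)} = \frac{1}{5}$ ($n{\left(y \right)} = \frac{3}{15} = 3 \cdot \frac{1}{15} = \frac{1}{5}$)
$\left(n{\left(-17 \right)} + \left(73 - 80\right) \left(-100 + 204\right)\right) \left(-134 + 442\right) = \left(\frac{1}{5} + \left(73 - 80\right) \left(-100 + 204\right)\right) \left(-134 + 442\right) = \left(\frac{1}{5} - 728\right) 308 = \left(- \frac{3639}{5}\right) 308 = - \frac{1120812}{5}$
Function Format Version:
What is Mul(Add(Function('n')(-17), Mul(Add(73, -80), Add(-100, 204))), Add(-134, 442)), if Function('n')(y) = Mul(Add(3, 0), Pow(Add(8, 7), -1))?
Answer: Rational(-1120812, 5) ≈ -2.2416e+5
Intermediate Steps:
Function('n')(y) = Rational(1, 5) (Function('n')(y) = Mul(3, Pow(15, -1)) = Mul(3, Rational(1, 15)) = Rational(1, 5))
Mul(Add(Function('n')(-17), Mul(Add(73, -80), Add(-100, 204))), Add(-134, 442)) = Mul(Add(Rational(1, 5), Mul(Add(73, -80), Add(-100, 204))), Add(-134, 442)) = Mul(Add(Rational(1, 5), Mul(-7, 104)), 308) = Mul(Add(Rational(1, 5), -728), 308) = Mul(Rational(-3639, 5), 308) = Rational(-1120812, 5)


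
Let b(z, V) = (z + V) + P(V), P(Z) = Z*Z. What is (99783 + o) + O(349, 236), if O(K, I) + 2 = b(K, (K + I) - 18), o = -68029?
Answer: 354157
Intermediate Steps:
P(Z) = Z²
b(z, V) = V + z + V² (b(z, V) = (z + V) + V² = (V + z) + V² = V + z + V²)
O(K, I) = -20 + I + (-18 + I + K)² + 2*K (O(K, I) = -2 + (((K + I) - 18) + K + ((K + I) - 18)²) = -2 + (((I + K) - 18) + K + ((I + K) - 18)²) = -2 + ((-18 + I + K) + K + (-18 + I + K)²) = -2 + (-18 + I + (-18 + I + K)² + 2*K) = -20 + I + (-18 + I + K)² + 2*K)
(99783 + o) + O(349, 236) = (99783 - 68029) + (-20 + 236 + (-18 + 236 + 349)² + 2*349) = 31754 + (-20 + 236 + 567² + 698) = 31754 + (-20 + 236 + 321489 + 698) = 31754 + 322403 = 354157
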